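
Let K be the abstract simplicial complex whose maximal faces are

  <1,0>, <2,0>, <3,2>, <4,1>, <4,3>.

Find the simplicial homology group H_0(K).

H_0 ≅ Z.

K has 5 vertices, 5 edges.
rank ∂_0 = 0, rank ∂_1 = 4 ⇒ b_0 = 5 − 0 − 4 = 1; all invariant factors of ∂_1 are 1 so no torsion. So H_0 = Z.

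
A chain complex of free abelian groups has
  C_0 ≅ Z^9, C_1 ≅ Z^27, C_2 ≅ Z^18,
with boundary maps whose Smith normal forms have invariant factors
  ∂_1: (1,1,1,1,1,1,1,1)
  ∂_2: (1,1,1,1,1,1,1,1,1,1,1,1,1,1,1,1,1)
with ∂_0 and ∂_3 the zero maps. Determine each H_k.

H_0: b_0 = 9 − 0 − 8 = 1; torsion from ∂_1 factors > 1: none. So H_0 ≅ Z.
H_1: b_1 = 27 − 8 − 17 = 2; torsion from ∂_2 factors > 1: none. So H_1 ≅ Z^2.
H_2: b_2 = 18 − 17 − 0 = 1; torsion from ∂_3 factors > 1: none. So H_2 ≅ Z.

H_0 ≅ Z,  H_1 ≅ Z^2,  H_2 ≅ Z.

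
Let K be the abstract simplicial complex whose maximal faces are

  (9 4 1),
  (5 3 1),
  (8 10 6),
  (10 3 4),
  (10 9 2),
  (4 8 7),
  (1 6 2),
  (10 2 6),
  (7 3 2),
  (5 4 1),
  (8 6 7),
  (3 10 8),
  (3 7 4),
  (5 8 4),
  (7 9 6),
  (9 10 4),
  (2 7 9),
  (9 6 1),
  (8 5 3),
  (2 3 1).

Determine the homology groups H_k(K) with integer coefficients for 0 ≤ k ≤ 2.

H_0 = Z,  H_1 = Z ⊕ Z_2,  H_2 = 0.

Order the vertices as 1 < 2 < 3 < 4 < 5 < 6 < 7 < 8 < 9 < 10. Listing each simplex with vertices in this order, K has dimension 2 with simplices:

  0-simplices (10): [1], [2], [3], [4], [5], [6], [7], [8], [9], [10]
  1-simplices (30): (30 of them)
  2-simplices (20): (20 of them)

Hence C_0 ≅ Z^10, C_1 ≅ Z^30, C_2 ≅ Z^20.

Boundary ∂_1: C_1 → C_0 is given by ∂[p,q] = [q] − [p]. For instance
  ∂[6,10] = [10] − [6].
The resulting 10×30 matrix has rank 9, and its Smith normal form has invariant factors (1,1,1,1,1,1,1,1,1).

Boundary ∂_2: C_2 → C_1 sends each 2-simplex [p,q,r] to [q,r] − [p,r] + [p,q]. For instance
  ∂[1,4,5] = [4,5] − [1,5] + [1,4],
  ∂[6,8,10] = [8,10] − [6,10] + [6,8].
The resulting 30×20 matrix has rank 20, and its Smith normal form has invariant factors (1,1,1,1,1,1,1,1,1,1,1,1,1,1,1,1,1,1,1,2).

From H_k ≅ ker(∂_k) / im(∂_{k+1}) we obtain:

  H_0: rank C_0 − rank ∂_1 = 10 − 9 = 1, and the invariant factors of ∂_1 are all 1, so H_0 = Z.
  H_1: rank ker ∂_1 − rank ∂_2 = (30 − 9) − 20 = 1, and ∂_2 has invariant factor 2 > 1, so H_1 = Z ⊕ Z_2.
  H_2: rank ker ∂_2 − rank ∂_3 = (20 − 20) − 0 = 0, and there is no ∂_3, so H_2 = 0.

As a check, the Euler characteristic is 10 − 30 + 20 = 0, which agrees with 1 − 1 + 0 = 0.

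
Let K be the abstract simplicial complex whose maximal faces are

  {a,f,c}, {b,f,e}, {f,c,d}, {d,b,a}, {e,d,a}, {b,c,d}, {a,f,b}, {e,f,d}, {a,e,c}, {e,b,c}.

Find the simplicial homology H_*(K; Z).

Order the vertices as a < b < c < d < e < f. Listing each simplex with vertices in this order, K has dimension 2 with simplices:

  0-simplices (6): a, b, c, d, e, f
  1-simplices (15): ab, ac, ad, ae, af, bc, bd, be, bf, cd, ce, cf, de, df, ef
  2-simplices (10): abd, abf, ace, acf, ade, bcd, bce, bef, cdf, def

Hence C_0 ≅ Z^6, C_1 ≅ Z^15, C_2 ≅ Z^10.

Boundary ∂_1: C_1 → C_0 sends each edge [p,q] (with p < q) to q − p. For instance
  ∂ae = e − a.
The 6×15 boundary matrix has rank 5 and Smith normal form diag(1,1,1,1,1).

The boundary map ∂_2: C_2 → C_1 acts by ∂[p,q,r] = [q,r] − [p,r] + [p,q]. For instance
  ∂abf = bf − af + ab,
  ∂bcd = cd − bd + bc.
As a 15×10 matrix over Z this has rank 10, with invariant factors (1,1,1,1,1,1,1,1,1,2).

Reading off H_k = ker ∂_k / im ∂_{k+1}:

  H_0: rank C_0 − rank ∂_1 = 6 − 5 = 1, and the invariant factors of ∂_1 are all 1, so H_0 = Z.
  H_1: rank ker ∂_1 − rank ∂_2 = (15 − 5) − 10 = 0, and ∂_2 has invariant factor 2 > 1, so H_1 = Z_2.
  H_2: rank ker ∂_2 − rank ∂_3 = (10 − 10) − 0 = 0, and there is no ∂_3, so H_2 = 0.

H_0 ≅ Z,  H_1 ≅ Z_2,  H_2 = 0.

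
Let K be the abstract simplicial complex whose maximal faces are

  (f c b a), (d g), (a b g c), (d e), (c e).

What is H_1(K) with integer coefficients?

We work with the vertex ordering a < b < c < d < e < f < g. The simplices of K, each written with vertices in increasing order, are:

  0-simplices (7): a, b, c, d, e, f, g
  1-simplices (12): ab, ac, af, ag, bc, bf, bg, ce, cf, cg, de, dg
  2-simplices (7): abc, abf, abg, acf, acg, bcf, bcg
  3-simplices (2): abcf, abcg

giving chain groups C_0 ≅ Z^7, C_1 ≅ Z^12, C_2 ≅ Z^7, C_3 ≅ Z^2.

Boundary ∂_1: C_1 → C_0 maps an edge to its endpoints' difference, ∂[p,q] = q − p. For instance
  ∂dg = g − d.
The 7×12 boundary matrix has rank 6 and Smith normal form diag(1,1,1,1,1,1).

Boundary ∂_2: C_2 → C_1 sends each 2-simplex [p,q,r] to [q,r] − [p,r] + [p,q]. For instance
  ∂acf = cf − af + ac,
  ∂abc = bc − ac + ab.
This gives a 12×7 integer matrix of rank 5; reducing to Smith normal form yields diagonal entries (1,1,1,1,1).

Boundary ∂_3: C_3 → C_2 sends each 3-simplex σ to the alternating sum Σ_i (−1)^i (σ with its i-th vertex removed). For instance
  ∂abcf = bcf − acf + abf − abc,
  ∂abcg = bcg − acg + abg − abc.
The 7×2 boundary matrix has rank 2 and Smith normal form diag(1,1).

From H_k ≅ ker(∂_k) / im(∂_{k+1}) we obtain:

  H_1: rank ker ∂_1 − rank ∂_2 = (12 − 6) − 5 = 1, and the invariant factors of ∂_2 are all 1, so H_1 ≅ Z.

H_1 ≅ Z.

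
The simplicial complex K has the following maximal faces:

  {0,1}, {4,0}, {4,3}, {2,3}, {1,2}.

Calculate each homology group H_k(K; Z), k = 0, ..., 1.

K has 5 vertices, 5 edges.
rank ∂_0 = 0, rank ∂_1 = 4 ⇒ b_0 = 5 − 0 − 4 = 1; all invariant factors of ∂_1 are 1 so no torsion. So H_0 = Z.
rank ∂_1 = 4, rank ∂_2 = 0 ⇒ b_1 = 5 − 4 − 0 = 1. So H_1 = Z.

H_0 ≅ Z,  H_1 ≅ Z.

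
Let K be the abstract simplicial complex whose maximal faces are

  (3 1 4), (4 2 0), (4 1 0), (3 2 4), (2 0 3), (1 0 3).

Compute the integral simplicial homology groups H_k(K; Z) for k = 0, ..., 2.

H_0 ≅ Z,  H_1 = 0,  H_2 ≅ Z.

Order the vertices as 0 < 1 < 2 < 3 < 4. Listing each simplex with vertices in this order, K has dimension 2 with simplices:

  0-simplices (5): [0], [1], [2], [3], [4]
  1-simplices (9): [0,1], [0,2], [0,3], [0,4], [1,3], [1,4], [2,3], [2,4], [3,4]
  2-simplices (6): [0,1,3], [0,1,4], [0,2,3], [0,2,4], [1,3,4], [2,3,4]

giving chain groups C_0 ≅ Z^5, C_1 ≅ Z^9, C_2 ≅ Z^6.

The boundary map ∂_1: C_1 → C_0 is given by ∂[p,q] = [q] − [p].
This gives a 5×9 integer matrix of rank 4; reducing to Smith normal form yields diagonal entries (1,1,1,1).

∂_2: C_2 → C_1 sends each 2-simplex [p,q,r] to [q,r] − [p,r] + [p,q]. For instance
  ∂[1,3,4] = [3,4] − [1,4] + [1,3],
  ∂[0,1,3] = [1,3] − [0,3] + [0,1].
As a 9×6 matrix over Z this has rank 5, with invariant factors (1,1,1,1,1).

From H_k ≅ ker(∂_k) / im(∂_{k+1}) we obtain:

  H_0: rank C_0 − rank ∂_1 = 5 − 4 = 1, and the invariant factors of ∂_1 are all 1, so H_0 ≅ Z.
  H_1: rank ker ∂_1 − rank ∂_2 = (9 − 4) − 5 = 0, and the invariant factors of ∂_2 are all 1, so H_1 ≅ 0.
  H_2: rank ker ∂_2 − rank ∂_3 = (6 − 5) − 0 = 1, and there is no ∂_3, so H_2 ≅ Z.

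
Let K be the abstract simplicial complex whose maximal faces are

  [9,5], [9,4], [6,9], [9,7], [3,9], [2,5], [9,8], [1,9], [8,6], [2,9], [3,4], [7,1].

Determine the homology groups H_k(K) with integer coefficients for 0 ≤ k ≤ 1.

K has 9 vertices, 12 edges.
rank ∂_0 = 0, rank ∂_1 = 8 ⇒ b_0 = 9 − 0 − 8 = 1; all invariant factors of ∂_1 are 1 so no torsion. So H_0 ≅ Z.
rank ∂_1 = 8, rank ∂_2 = 0 ⇒ b_1 = 12 − 8 − 0 = 4. So H_1 ≅ Z^4.

H_0 ≅ Z,  H_1 ≅ Z^4.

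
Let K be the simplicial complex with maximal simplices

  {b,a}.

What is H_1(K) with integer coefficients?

Fix the vertex order a < b and write every simplex with vertices in increasing order. Then dim K = 1 and the simplices of K are:

  0-simplices (2): a, b
  1-simplices (1): ab

so the chain groups are C_0 ≅ Z^2, C_1 ≅ Z^1.

∂_1: C_1 → C_0 is given by ∂[p,q] = [q] − [p]. For instance
  ∂ab = b − a.
The resulting 2×1 matrix has rank 1, and its Smith normal form has invariant factors (1).

Computing H_k = (kernel of ∂_k) / (image of ∂_{k+1}):

  H_1: rank ker ∂_1 − rank ∂_2 = (1 − 1) − 0 = 0, and there is no ∂_2, so H_1 ≅ 0.

H_1 ≅ 0.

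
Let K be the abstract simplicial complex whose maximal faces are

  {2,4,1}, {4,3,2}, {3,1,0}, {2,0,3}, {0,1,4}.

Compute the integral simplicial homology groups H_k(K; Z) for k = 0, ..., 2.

K has 5 vertices, 10 edges, 5 triangles.
rank ∂_0 = 0, rank ∂_1 = 4 ⇒ b_0 = 5 − 0 − 4 = 1; all invariant factors of ∂_1 are 1 so no torsion. So H_0 = Z.
rank ∂_1 = 4, rank ∂_2 = 5 ⇒ b_1 = 10 − 4 − 5 = 1; all invariant factors of ∂_2 are 1 so no torsion. So H_1 = Z.
rank ∂_2 = 5, rank ∂_3 = 0 ⇒ b_2 = 5 − 5 − 0 = 0. So H_2 = 0.

H_0 = Z,  H_1 = Z,  H_2 = 0.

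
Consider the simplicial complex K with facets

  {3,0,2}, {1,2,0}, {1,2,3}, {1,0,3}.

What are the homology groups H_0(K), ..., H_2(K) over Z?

H_0 = Z,  H_1 = 0,  H_2 = Z.

K has 4 vertices, 6 edges, 4 triangles.
rank ∂_0 = 0, rank ∂_1 = 3 ⇒ b_0 = 4 − 0 − 3 = 1; all invariant factors of ∂_1 are 1 so no torsion. So H_0 = Z.
rank ∂_1 = 3, rank ∂_2 = 3 ⇒ b_1 = 6 − 3 − 3 = 0; all invariant factors of ∂_2 are 1 so no torsion. So H_1 = 0.
rank ∂_2 = 3, rank ∂_3 = 0 ⇒ b_2 = 4 − 3 − 0 = 1. So H_2 = Z.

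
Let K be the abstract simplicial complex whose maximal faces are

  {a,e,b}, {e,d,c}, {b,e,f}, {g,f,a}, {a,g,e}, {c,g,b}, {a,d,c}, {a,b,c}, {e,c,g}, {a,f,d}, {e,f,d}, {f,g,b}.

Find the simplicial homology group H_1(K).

Fix the vertex order a < b < c < d < e < f < g and write every simplex with vertices in increasing order. Then dim K = 2 and the simplices of K are:

  0-simplices (7): a, b, c, d, e, f, g
  1-simplices (18): ab, ac, ad, ae, af, ag, bc, be, bf, bg, cd, ce, cg, de, df, ef, eg, fg
  2-simplices (12): abc, abe, acd, adf, aeg, afg, bcg, bef, bfg, cde, ceg, def

so the chain groups are C_0 ≅ Z^7, C_1 ≅ Z^18, C_2 ≅ Z^12.

The boundary map ∂_1: C_1 → C_0 is given by ∂[p,q] = [q] − [p]. For instance
  ∂ad = d − a.
As a 7×18 matrix over Z this has rank 6, with invariant factors (1,1,1,1,1,1).

The boundary map ∂_2: C_2 → C_1 acts by ∂[p,q,r] = [q,r] − [p,r] + [p,q]. For instance
  ∂abc = bc − ac + ab,
  ∂bef = ef − bf + be.
The 18×12 boundary matrix has rank 12 and Smith normal form diag(1,1,1,1,1,1,1,1,1,1,1,2).

Now H_k = ker ∂_k / im ∂_{k+1}, so:

  H_1: rank ker ∂_1 − rank ∂_2 = (18 − 6) − 12 = 0, and ∂_2 has invariant factor 2 > 1, so H_1 ≅ Z/2.

(K is a triangulation of the real projective plane RP^2.)

H_1 = Z/2.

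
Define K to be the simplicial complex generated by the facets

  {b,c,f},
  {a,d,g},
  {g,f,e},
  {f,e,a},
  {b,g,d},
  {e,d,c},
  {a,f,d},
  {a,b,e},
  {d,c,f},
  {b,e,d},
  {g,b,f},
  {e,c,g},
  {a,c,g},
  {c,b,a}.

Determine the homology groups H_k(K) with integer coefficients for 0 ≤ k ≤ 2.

K has 7 vertices, 21 edges, 14 triangles.
rank ∂_0 = 0, rank ∂_1 = 6 ⇒ b_0 = 7 − 0 − 6 = 1; all invariant factors of ∂_1 are 1 so no torsion. So H_0 ≅ Z.
rank ∂_1 = 6, rank ∂_2 = 13 ⇒ b_1 = 21 − 6 − 13 = 2; all invariant factors of ∂_2 are 1 so no torsion. So H_1 ≅ Z^2.
rank ∂_2 = 13, rank ∂_3 = 0 ⇒ b_2 = 14 − 13 − 0 = 1. So H_2 ≅ Z.

H_0 ≅ Z,  H_1 ≅ Z^2,  H_2 ≅ Z.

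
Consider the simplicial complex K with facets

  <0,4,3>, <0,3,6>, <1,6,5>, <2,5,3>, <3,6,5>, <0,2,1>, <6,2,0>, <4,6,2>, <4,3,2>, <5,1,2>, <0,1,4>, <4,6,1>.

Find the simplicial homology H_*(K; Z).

Order the vertices as 0 < 1 < 2 < 3 < 4 < 5 < 6. Listing each simplex with vertices in this order, K has dimension 2 with simplices:

  0-simplices (7): [0], [1], [2], [3], [4], [5], [6]
  1-simplices (18): [0,1], [0,2], [0,3], [0,4], [0,6], [1,2], [1,4], [1,5], [1,6], [2,3], [2,4], [2,5], [2,6], [3,4], [3,5], [3,6], [4,6], [5,6]
  2-simplices (12): [0,1,2], [0,1,4], [0,2,6], [0,3,4], [0,3,6], [1,2,5], [1,4,6], [1,5,6], [2,3,4], [2,3,5], [2,4,6], [3,5,6]

giving chain groups C_0 ≅ Z^7, C_1 ≅ Z^18, C_2 ≅ Z^12.

The boundary map ∂_1: C_1 → C_0 is given by ∂[p,q] = [q] − [p].
This gives a 7×18 integer matrix of rank 6; reducing to Smith normal form yields diagonal entries (1,1,1,1,1,1).

The boundary map ∂_2: C_2 → C_1 maps a triangle to the signed sum of its edges. For instance
  ∂[2,4,6] = [4,6] − [2,6] + [2,4],
  ∂[1,5,6] = [5,6] − [1,6] + [1,5].
The 18×12 boundary matrix has rank 12 and Smith normal form diag(1,1,1,1,1,1,1,1,1,1,1,2).

Now H_k = ker ∂_k / im ∂_{k+1}, so:

  H_0: rank C_0 − rank ∂_1 = 7 − 6 = 1, and the invariant factors of ∂_1 are all 1, so H_0 ≅ Z.
  H_1: rank ker ∂_1 − rank ∂_2 = (18 − 6) − 12 = 0, and ∂_2 has invariant factor 2 > 1, so H_1 ≅ Z_2.
  H_2: rank ker ∂_2 − rank ∂_3 = (12 − 12) − 0 = 0, and there is no ∂_3, so H_2 ≅ 0.

(K is a triangulation of the real projective plane RP^2.)

H_0 = Z,  H_1 = Z_2,  H_2 = 0.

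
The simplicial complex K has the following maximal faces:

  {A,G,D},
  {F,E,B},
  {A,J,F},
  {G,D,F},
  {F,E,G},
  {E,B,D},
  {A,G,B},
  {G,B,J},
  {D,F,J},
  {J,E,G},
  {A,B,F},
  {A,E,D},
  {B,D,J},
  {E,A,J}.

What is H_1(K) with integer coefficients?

H_1 ≅ Z^2.

Fix the vertex order A < B < D < E < F < G < J and write every simplex with vertices in increasing order. Then dim K = 2 and the simplices of K are:

  0-simplices (7): A, B, D, E, F, G, J
  1-simplices (21): AB, AD, AE, AF, AG, AJ, BD, BE, BF, BG, BJ, DE, DF, DG, DJ, EF, EG, EJ, FG, FJ, GJ
  2-simplices (14): ABF, ABG, ADE, ADG, AEJ, AFJ, BDE, BDJ, BEF, BGJ, DFG, DFJ, EFG, EGJ

giving chain groups C_0 ≅ Z^7, C_1 ≅ Z^21, C_2 ≅ Z^14.

∂_1: C_1 → C_0 sends each edge [p,q] (with p < q) to q − p.
This gives a 7×21 integer matrix of rank 6; reducing to Smith normal form yields diagonal entries (1,1,1,1,1,1).

Boundary ∂_2: C_2 → C_1 acts by ∂[p,q,r] = [q,r] − [p,r] + [p,q]. For instance
  ∂BDJ = DJ − BJ + BD,
  ∂EGJ = GJ − EJ + EG.
The 21×14 boundary matrix has rank 13 and Smith normal form diag(1,1,1,1,1,1,1,1,1,1,1,1,1).

From H_k ≅ ker(∂_k) / im(∂_{k+1}) we obtain:

  H_1: rank ker ∂_1 − rank ∂_2 = (21 − 6) − 13 = 2, and the invariant factors of ∂_2 are all 1, so H_1 ≅ Z^2.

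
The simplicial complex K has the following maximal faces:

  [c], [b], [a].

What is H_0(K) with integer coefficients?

Order the vertices as a < b < c. Listing each simplex with vertices in this order, K has dimension 0 with simplices:

  0-simplices (3): a, b, c

so the chain groups are C_0 ≅ Z^3.

From H_k ≅ ker(∂_k) / im(∂_{k+1}) we obtain:

  H_0: rank C_0 − rank ∂_1 = 3 − 0 = 3, and there is no ∂_1, so H_0 = Z^3.

H_0 = Z^3.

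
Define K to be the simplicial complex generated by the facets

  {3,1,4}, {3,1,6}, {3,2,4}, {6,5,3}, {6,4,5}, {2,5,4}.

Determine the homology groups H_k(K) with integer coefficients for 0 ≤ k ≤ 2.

H_0 = Z,  H_1 = Z,  H_2 = 0.

Fix the vertex order 1 < 2 < 3 < 4 < 5 < 6 and write every simplex with vertices in increasing order. Then dim K = 2 and the simplices of K are:

  0-simplices (6): [1], [2], [3], [4], [5], [6]
  1-simplices (12): [1,3], [1,4], [1,6], [2,3], [2,4], [2,5], [3,4], [3,5], [3,6], [4,5], [4,6], [5,6]
  2-simplices (6): [1,3,4], [1,3,6], [2,3,4], [2,4,5], [3,5,6], [4,5,6]

so the chain groups are C_0 ≅ Z^6, C_1 ≅ Z^12, C_2 ≅ Z^6.

∂_1: C_1 → C_0 maps an edge to its endpoints' difference, ∂[p,q] = q − p. For instance
  ∂[1,3] = [3] − [1].
The resulting 6×12 matrix has rank 5, and its Smith normal form has invariant factors (1,1,1,1,1).

∂_2: C_2 → C_1 maps a triangle to the signed sum of its edges. For instance
  ∂[3,5,6] = [5,6] − [3,6] + [3,5],
  ∂[1,3,6] = [3,6] − [1,6] + [1,3].
As a 12×6 matrix over Z this has rank 6, with invariant factors (1,1,1,1,1,1).

From H_k ≅ ker(∂_k) / im(∂_{k+1}) we obtain:

  H_0: rank C_0 − rank ∂_1 = 6 − 5 = 1, and the invariant factors of ∂_1 are all 1, so H_0 ≅ Z.
  H_1: rank ker ∂_1 − rank ∂_2 = (12 − 5) − 6 = 1, and the invariant factors of ∂_2 are all 1, so H_1 ≅ Z.
  H_2: rank ker ∂_2 − rank ∂_3 = (6 − 6) − 0 = 0, and there is no ∂_3, so H_2 ≅ 0.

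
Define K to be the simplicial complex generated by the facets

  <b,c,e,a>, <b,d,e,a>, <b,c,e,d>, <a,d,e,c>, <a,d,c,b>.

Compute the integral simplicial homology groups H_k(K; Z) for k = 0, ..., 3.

Take the total order a < b < c < d < e on the vertex set. Then K (dimension 3) consists of the simplices:

  0-simplices (5): a, b, c, d, e
  1-simplices (10): ab, ac, ad, ae, bc, bd, be, cd, ce, de
  2-simplices (10): abc, abd, abe, acd, ace, ade, bcd, bce, bde, cde
  3-simplices (5): abcd, abce, abde, acde, bcde

so the chain groups are C_0 ≅ Z^5, C_1 ≅ Z^10, C_2 ≅ Z^10, C_3 ≅ Z^5.

The boundary map ∂_1: C_1 → C_0 sends each edge [p,q] (with p < q) to q − p. For instance
  ∂cd = d − c.
The 5×10 boundary matrix has rank 4 and Smith normal form diag(1,1,1,1).

Boundary ∂_2: C_2 → C_1 sends each 2-simplex [p,q,r] to [q,r] − [p,r] + [p,q]. For instance
  ∂abc = bc − ac + ab,
  ∂bcd = cd − bd + bc.
This gives a 10×10 integer matrix of rank 6; reducing to Smith normal form yields diagonal entries (1,1,1,1,1,1).

∂_3: C_3 → C_2 sends each 3-simplex σ to the alternating sum Σ_i (−1)^i (σ with its i-th vertex removed). For instance
  ∂bcde = cde − bde + bce − bcd,
  ∂abde = bde − ade + abe − abd.
As a 10×5 matrix over Z this has rank 4, with invariant factors (1,1,1,1).

Computing H_k = (kernel of ∂_k) / (image of ∂_{k+1}):

  H_0: rank C_0 − rank ∂_1 = 5 − 4 = 1, and the invariant factors of ∂_1 are all 1, so H_0 ≅ Z.
  H_1: rank ker ∂_1 − rank ∂_2 = (10 − 4) − 6 = 0, and the invariant factors of ∂_2 are all 1, so H_1 ≅ 0.
  H_2: rank ker ∂_2 − rank ∂_3 = (10 − 6) − 4 = 0, and the invariant factors of ∂_3 are all 1, so H_2 ≅ 0.
  H_3: rank ker ∂_3 − rank ∂_4 = (5 − 4) − 0 = 1, and there is no ∂_4, so H_3 ≅ Z.

As a check, the Euler characteristic is 5 − 10 + 10 − 5 = 0, which agrees with 1 − 0 + 0 − 1 = 0.

H_0 = Z,  H_1 = 0,  H_2 = 0,  H_3 = Z.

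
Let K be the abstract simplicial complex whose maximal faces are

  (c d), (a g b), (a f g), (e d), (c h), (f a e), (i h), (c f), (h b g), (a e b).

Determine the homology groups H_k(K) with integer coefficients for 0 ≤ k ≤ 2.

Order the vertices as a < b < c < d < e < f < g < h < i. Listing each simplex with vertices in this order, K has dimension 2 with simplices:

  0-simplices (9): a, b, c, d, e, f, g, h, i
  1-simplices (15): ab, ae, af, ag, be, bg, bh, cd, cf, ch, de, ef, fg, gh, hi
  2-simplices (5): abe, abg, aef, afg, bgh

giving chain groups C_0 ≅ Z^9, C_1 ≅ Z^15, C_2 ≅ Z^5.

∂_1: C_1 → C_0 is given by ∂[p,q] = [q] − [p]. For instance
  ∂de = e − d.
The 9×15 boundary matrix has rank 8 and Smith normal form diag(1,1,1,1,1,1,1,1).

Boundary ∂_2: C_2 → C_1 sends each 2-simplex [p,q,r] to [q,r] − [p,r] + [p,q]. For instance
  ∂aef = ef − af + ae,
  ∂abg = bg − ag + ab.
The resulting 15×5 matrix has rank 5, and its Smith normal form has invariant factors (1,1,1,1,1).

From H_k ≅ ker(∂_k) / im(∂_{k+1}) we obtain:

  H_0: rank C_0 − rank ∂_1 = 9 − 8 = 1, and the invariant factors of ∂_1 are all 1, so H_0 = Z.
  H_1: rank ker ∂_1 − rank ∂_2 = (15 − 8) − 5 = 2, and the invariant factors of ∂_2 are all 1, so H_1 = Z^2.
  H_2: rank ker ∂_2 − rank ∂_3 = (5 − 5) − 0 = 0, and there is no ∂_3, so H_2 = 0.

As a check, the Euler characteristic is 9 − 15 + 5 = -1, which agrees with 1 − 2 + 0 = -1.

H_0 = Z,  H_1 = Z^2,  H_2 = 0.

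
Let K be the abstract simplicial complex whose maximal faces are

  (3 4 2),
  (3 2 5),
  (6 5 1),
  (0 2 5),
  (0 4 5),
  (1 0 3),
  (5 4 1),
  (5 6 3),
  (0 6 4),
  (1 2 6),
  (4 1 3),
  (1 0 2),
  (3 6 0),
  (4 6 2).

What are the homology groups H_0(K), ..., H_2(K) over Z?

H_0 = Z,  H_1 = Z^2,  H_2 = Z.

Order the vertices as 0 < 1 < 2 < 3 < 4 < 5 < 6. Listing each simplex with vertices in this order, K has dimension 2 with simplices:

  0-simplices (7): [0], [1], [2], [3], [4], [5], [6]
  1-simplices (21): [0,1], [0,2], [0,3], [0,4], [0,5], [0,6], [1,2], [1,3], [1,4], [1,5], [1,6], [2,3], [2,4], [2,5], [2,6], [3,4], [3,5], [3,6], [4,5], [4,6], [5,6]
  2-simplices (14): [0,1,2], [0,1,3], [0,2,5], [0,3,6], [0,4,5], [0,4,6], [1,2,6], [1,3,4], [1,4,5], [1,5,6], [2,3,4], [2,3,5], [2,4,6], [3,5,6]

Hence C_0 ≅ Z^7, C_1 ≅ Z^21, C_2 ≅ Z^14.

∂_1: C_1 → C_0 is given by ∂[p,q] = [q] − [p].
The 7×21 boundary matrix has rank 6 and Smith normal form diag(1,1,1,1,1,1).

Boundary ∂_2: C_2 → C_1 maps a triangle to the signed sum of its edges. For instance
  ∂[2,4,6] = [4,6] − [2,6] + [2,4],
  ∂[0,4,5] = [4,5] − [0,5] + [0,4].
As a 21×14 matrix over Z this has rank 13, with invariant factors (1,1,1,1,1,1,1,1,1,1,1,1,1).

Computing H_k = (kernel of ∂_k) / (image of ∂_{k+1}):

  H_0: rank C_0 − rank ∂_1 = 7 − 6 = 1, and the invariant factors of ∂_1 are all 1, so H_0 ≅ Z.
  H_1: rank ker ∂_1 − rank ∂_2 = (21 − 6) − 13 = 2, and the invariant factors of ∂_2 are all 1, so H_1 ≅ Z^2.
  H_2: rank ker ∂_2 − rank ∂_3 = (14 − 13) − 0 = 1, and there is no ∂_3, so H_2 ≅ Z.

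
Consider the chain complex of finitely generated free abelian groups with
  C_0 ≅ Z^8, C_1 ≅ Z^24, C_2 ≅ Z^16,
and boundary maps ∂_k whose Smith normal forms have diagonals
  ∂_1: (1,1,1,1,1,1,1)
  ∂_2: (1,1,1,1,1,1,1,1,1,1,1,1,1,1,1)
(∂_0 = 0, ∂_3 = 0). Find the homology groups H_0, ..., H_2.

H_0 = Z,  H_1 = Z^2,  H_2 = Z.

H_0: b_0 = 8 − 0 − 7 = 1; torsion from ∂_1 factors > 1: none. So H_0 = Z.
H_1: b_1 = 24 − 7 − 15 = 2; torsion from ∂_2 factors > 1: none. So H_1 = Z^2.
H_2: b_2 = 16 − 15 − 0 = 1; torsion from ∂_3 factors > 1: none. So H_2 = Z.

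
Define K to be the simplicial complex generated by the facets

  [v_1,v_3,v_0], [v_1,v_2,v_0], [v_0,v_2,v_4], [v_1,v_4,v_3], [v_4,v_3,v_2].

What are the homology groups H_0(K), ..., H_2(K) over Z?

H_0 = Z,  H_1 = Z,  H_2 = 0.

Take the total order v_0 < v_1 < v_2 < v_3 < v_4 on the vertex set. Then K (dimension 2) consists of the simplices:

  0-simplices (5): [v_0], [v_1], [v_2], [v_3], [v_4]
  1-simplices (10): [v_0,v_1], [v_0,v_2], [v_0,v_3], [v_0,v_4], [v_1,v_2], [v_1,v_3], [v_1,v_4], [v_2,v_3], [v_2,v_4], [v_3,v_4]
  2-simplices (5): [v_0,v_1,v_2], [v_0,v_1,v_3], [v_0,v_2,v_4], [v_1,v_3,v_4], [v_2,v_3,v_4]

so the chain groups are C_0 ≅ Z^5, C_1 ≅ Z^10, C_2 ≅ Z^5.

The boundary map ∂_1: C_1 → C_0 sends each edge [p,q] (with p < q) to q − p.
The resulting 5×10 matrix has rank 4, and its Smith normal form has invariant factors (1,1,1,1).

Boundary ∂_2: C_2 → C_1 sends each 2-simplex [p,q,r] to [q,r] − [p,r] + [p,q]. For instance
  ∂[v_1,v_3,v_4] = [v_3,v_4] − [v_1,v_4] + [v_1,v_3],
  ∂[v_0,v_1,v_3] = [v_1,v_3] − [v_0,v_3] + [v_0,v_1].
The 10×5 boundary matrix has rank 5 and Smith normal form diag(1,1,1,1,1).

Computing H_k = (kernel of ∂_k) / (image of ∂_{k+1}):

  H_0: rank C_0 − rank ∂_1 = 5 − 4 = 1, and the invariant factors of ∂_1 are all 1, so H_0 ≅ Z.
  H_1: rank ker ∂_1 − rank ∂_2 = (10 − 4) − 5 = 1, and the invariant factors of ∂_2 are all 1, so H_1 ≅ Z.
  H_2: rank ker ∂_2 − rank ∂_3 = (5 − 5) − 0 = 0, and there is no ∂_3, so H_2 ≅ 0.

As a check, the Euler characteristic is 5 − 10 + 5 = 0, which agrees with 1 − 1 + 0 = 0.
(K is a triangulation of the Möbius band.)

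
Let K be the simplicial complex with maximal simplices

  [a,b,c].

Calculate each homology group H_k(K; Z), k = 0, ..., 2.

H_0 ≅ Z,  H_1 = 0,  H_2 = 0.

Order the vertices as a < b < c. Listing each simplex with vertices in this order, K has dimension 2 with simplices:

  0-simplices (3): a, b, c
  1-simplices (3): ab, ac, bc
  2-simplices (1): abc

giving chain groups C_0 ≅ Z^3, C_1 ≅ Z^3, C_2 ≅ Z^1.

∂_1: C_1 → C_0 maps an edge to its endpoints' difference, ∂[p,q] = q − p. For instance
  ∂ac = c − a.
As a 3×3 matrix over Z this has rank 2, with invariant factors (1,1).

The boundary map ∂_2: C_2 → C_1 sends each 2-simplex [p,q,r] to [q,r] − [p,r] + [p,q]. For instance
  ∂abc = bc − ac + ab.
The resulting 3×1 matrix has rank 1, and its Smith normal form has invariant factors (1).

From H_k ≅ ker(∂_k) / im(∂_{k+1}) we obtain:

  H_0: rank C_0 − rank ∂_1 = 3 − 2 = 1, and the invariant factors of ∂_1 are all 1, so H_0 = Z.
  H_1: rank ker ∂_1 − rank ∂_2 = (3 − 2) − 1 = 0, and the invariant factors of ∂_2 are all 1, so H_1 = 0.
  H_2: rank ker ∂_2 − rank ∂_3 = (1 − 1) − 0 = 0, and there is no ∂_3, so H_2 = 0.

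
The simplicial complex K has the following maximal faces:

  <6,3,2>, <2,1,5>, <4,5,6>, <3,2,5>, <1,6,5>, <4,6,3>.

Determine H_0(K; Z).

Take the total order 1 < 2 < 3 < 4 < 5 < 6 on the vertex set. Then K (dimension 2) consists of the simplices:

  0-simplices (6): [1], [2], [3], [4], [5], [6]
  1-simplices (12): [1,2], [1,5], [1,6], [2,3], [2,5], [2,6], [3,4], [3,5], [3,6], [4,5], [4,6], [5,6]
  2-simplices (6): [1,2,5], [1,5,6], [2,3,5], [2,3,6], [3,4,6], [4,5,6]

Hence C_0 ≅ Z^6, C_1 ≅ Z^12, C_2 ≅ Z^6.

∂_1: C_1 → C_0 sends each edge [p,q] (with p < q) to q − p.
The resulting 6×12 matrix has rank 5, and its Smith normal form has invariant factors (1,1,1,1,1).

The boundary map ∂_2: C_2 → C_1 sends each 2-simplex [p,q,r] to [q,r] − [p,r] + [p,q]. For instance
  ∂[1,5,6] = [5,6] − [1,6] + [1,5],
  ∂[2,3,5] = [3,5] − [2,5] + [2,3].
The resulting 12×6 matrix has rank 6, and its Smith normal form has invariant factors (1,1,1,1,1,1).

From H_k ≅ ker(∂_k) / im(∂_{k+1}) we obtain:

  H_0: rank C_0 − rank ∂_1 = 6 − 5 = 1, and the invariant factors of ∂_1 are all 1, so H_0 = Z.

(K is a triangulation of the cylinder S^1 x I.)

H_0 ≅ Z.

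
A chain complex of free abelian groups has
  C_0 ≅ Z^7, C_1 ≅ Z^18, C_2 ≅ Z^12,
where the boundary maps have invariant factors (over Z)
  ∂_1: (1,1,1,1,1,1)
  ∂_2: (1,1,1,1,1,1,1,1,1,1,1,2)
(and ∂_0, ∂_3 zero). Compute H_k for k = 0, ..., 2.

H_0: b_0 = 7 − 0 − 6 = 1; torsion from ∂_1 factors > 1: none. So H_0 ≅ Z.
H_1: b_1 = 18 − 6 − 12 = 0; torsion from ∂_2 factors > 1: [2]. So H_1 ≅ Z_2.
H_2: b_2 = 12 − 12 − 0 = 0; torsion from ∂_3 factors > 1: none. So H_2 ≅ 0.

H_0 ≅ Z,  H_1 ≅ Z_2,  H_2 = 0.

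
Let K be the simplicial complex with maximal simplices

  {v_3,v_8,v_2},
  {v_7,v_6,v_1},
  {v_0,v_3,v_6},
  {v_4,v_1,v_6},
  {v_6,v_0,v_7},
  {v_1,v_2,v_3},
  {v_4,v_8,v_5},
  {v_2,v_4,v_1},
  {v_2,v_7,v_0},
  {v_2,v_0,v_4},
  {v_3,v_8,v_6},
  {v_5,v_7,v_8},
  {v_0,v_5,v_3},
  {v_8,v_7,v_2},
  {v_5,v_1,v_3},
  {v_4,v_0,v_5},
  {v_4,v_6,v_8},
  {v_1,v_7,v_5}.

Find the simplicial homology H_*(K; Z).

H_0 ≅ Z,  H_1 ≅ Z^2,  H_2 ≅ Z.

Fix the vertex order v_0 < v_1 < v_2 < v_3 < v_4 < v_5 < v_6 < v_7 < v_8 and write every simplex with vertices in increasing order. Then dim K = 2 and the simplices of K are:

  0-simplices (9): [v_0], [v_1], [v_2], [v_3], [v_4], [v_5], [v_6], [v_7], [v_8]
  1-simplices (27): (27 of them)
  2-simplices (18): (18 of them)

giving chain groups C_0 ≅ Z^9, C_1 ≅ Z^27, C_2 ≅ Z^18.

∂_1: C_1 → C_0 maps an edge to its endpoints' difference, ∂[p,q] = q − p. For instance
  ∂[v_5,v_8] = [v_8] − [v_5].
This gives a 9×27 integer matrix of rank 8; reducing to Smith normal form yields diagonal entries (1,1,1,1,1,1,1,1).

∂_2: C_2 → C_1 maps a triangle to the signed sum of its edges. For instance
  ∂[v_0,v_2,v_4] = [v_2,v_4] − [v_0,v_4] + [v_0,v_2],
  ∂[v_1,v_2,v_3] = [v_2,v_3] − [v_1,v_3] + [v_1,v_2].
The 27×18 boundary matrix has rank 17 and Smith normal form diag(1,1,1,1,1,1,1,1,1,1,1,1,1,1,1,1,1).

From H_k ≅ ker(∂_k) / im(∂_{k+1}) we obtain:

  H_0: rank C_0 − rank ∂_1 = 9 − 8 = 1, and the invariant factors of ∂_1 are all 1, so H_0 ≅ Z.
  H_1: rank ker ∂_1 − rank ∂_2 = (27 − 8) − 17 = 2, and the invariant factors of ∂_2 are all 1, so H_1 ≅ Z^2.
  H_2: rank ker ∂_2 − rank ∂_3 = (18 − 17) − 0 = 1, and there is no ∂_3, so H_2 ≅ Z.

As a check, the Euler characteristic is 9 − 27 + 18 = 0, which agrees with 1 − 2 + 1 = 0.
(K is a triangulation of the torus T^2.)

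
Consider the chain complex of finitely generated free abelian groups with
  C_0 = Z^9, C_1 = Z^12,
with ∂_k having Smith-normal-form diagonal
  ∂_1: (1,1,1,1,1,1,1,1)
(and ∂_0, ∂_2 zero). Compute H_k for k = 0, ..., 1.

H_0: b_0 = 9 − 0 − 8 = 1; torsion from ∂_1 factors > 1: none. So H_0 = Z.
H_1: b_1 = 12 − 8 − 0 = 4; torsion from ∂_2 factors > 1: none. So H_1 = Z^4.

H_0 = Z,  H_1 = Z^4.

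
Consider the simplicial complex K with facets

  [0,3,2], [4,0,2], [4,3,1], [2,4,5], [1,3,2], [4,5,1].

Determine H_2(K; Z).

Order the vertices as 0 < 1 < 2 < 3 < 4 < 5. Listing each simplex with vertices in this order, K has dimension 2 with simplices:

  0-simplices (6): [0], [1], [2], [3], [4], [5]
  1-simplices (12): [0,2], [0,3], [0,4], [1,2], [1,3], [1,4], [1,5], [2,3], [2,4], [2,5], [3,4], [4,5]
  2-simplices (6): [0,2,3], [0,2,4], [1,2,3], [1,3,4], [1,4,5], [2,4,5]

so the chain groups are C_0 ≅ Z^6, C_1 ≅ Z^12, C_2 ≅ Z^6.

Boundary ∂_1: C_1 → C_0 is given by ∂[p,q] = [q] − [p].
This gives a 6×12 integer matrix of rank 5; reducing to Smith normal form yields diagonal entries (1,1,1,1,1).

The boundary map ∂_2: C_2 → C_1 acts by ∂[p,q,r] = [q,r] − [p,r] + [p,q]. For instance
  ∂[1,3,4] = [3,4] − [1,4] + [1,3],
  ∂[2,4,5] = [4,5] − [2,5] + [2,4].
As a 12×6 matrix over Z this has rank 6, with invariant factors (1,1,1,1,1,1).

Computing H_k = (kernel of ∂_k) / (image of ∂_{k+1}):

  H_2: rank ker ∂_2 − rank ∂_3 = (6 − 6) − 0 = 0, and there is no ∂_3, so H_2 ≅ 0.

H_2 = 0.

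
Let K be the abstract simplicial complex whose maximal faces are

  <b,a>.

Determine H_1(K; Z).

Take the total order a < b on the vertex set. Then K (dimension 1) consists of the simplices:

  0-simplices (2): a, b
  1-simplices (1): ab

so the chain groups are C_0 ≅ Z^2, C_1 ≅ Z^1.

Boundary ∂_1: C_1 → C_0 sends each edge [p,q] (with p < q) to q − p. For instance
  ∂ab = b − a.
As a 2×1 matrix over Z this has rank 1, with invariant factors (1).

Now H_k = ker ∂_k / im ∂_{k+1}, so:

  H_1: rank ker ∂_1 − rank ∂_2 = (1 − 1) − 0 = 0, and there is no ∂_2, so H_1 = 0.

H_1 = 0.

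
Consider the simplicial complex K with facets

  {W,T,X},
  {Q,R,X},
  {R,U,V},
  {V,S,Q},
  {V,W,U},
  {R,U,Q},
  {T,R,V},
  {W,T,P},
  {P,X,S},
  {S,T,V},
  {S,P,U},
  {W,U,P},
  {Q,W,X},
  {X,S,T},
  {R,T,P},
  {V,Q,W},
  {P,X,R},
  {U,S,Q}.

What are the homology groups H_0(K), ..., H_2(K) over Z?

Fix the vertex order P < Q < R < S < T < U < V < W < X and write every simplex with vertices in increasing order. Then dim K = 2 and the simplices of K are:

  0-simplices (9): P, Q, R, S, T, U, V, W, X
  1-simplices (27): PR, PS, PT, PU, PW, PX, QR, QS, QU, QV, QW, QX, RT, RU, RV, RX, ST, SU, SV, SX, TV, TW, TX, UV, UW, VW, WX
  2-simplices (18): PRT, PRX, PSU, PSX, PTW, PUW, QRU, QRX, QSU, QSV, QVW, QWX, RTV, RUV, STV, STX, TWX, UVW

so the chain groups are C_0 ≅ Z^9, C_1 ≅ Z^27, C_2 ≅ Z^18.

Boundary ∂_1: C_1 → C_0 sends each edge [p,q] (with p < q) to q − p.
The 9×27 boundary matrix has rank 8 and Smith normal form diag(1,1,1,1,1,1,1,1).

∂_2: C_2 → C_1 acts by ∂[p,q,r] = [q,r] − [p,r] + [p,q]. For instance
  ∂TWX = WX − TX + TW,
  ∂QVW = VW − QW + QV.
This gives a 27×18 integer matrix of rank 18; reducing to Smith normal form yields diagonal entries (1,1,1,1,1,1,1,1,1,1,1,1,1,1,1,1,1,2).

Reading off H_k = ker ∂_k / im ∂_{k+1}:

  H_0: rank C_0 − rank ∂_1 = 9 − 8 = 1, and the invariant factors of ∂_1 are all 1, so H_0 = Z.
  H_1: rank ker ∂_1 − rank ∂_2 = (27 − 8) − 18 = 1, and ∂_2 has invariant factor 2 > 1, so H_1 = Z ⊕ Z/2.
  H_2: rank ker ∂_2 − rank ∂_3 = (18 − 18) − 0 = 0, and there is no ∂_3, so H_2 = 0.

(K is a triangulation of the Klein bottle.)

H_0 ≅ Z,  H_1 ≅ Z ⊕ Z/2,  H_2 = 0.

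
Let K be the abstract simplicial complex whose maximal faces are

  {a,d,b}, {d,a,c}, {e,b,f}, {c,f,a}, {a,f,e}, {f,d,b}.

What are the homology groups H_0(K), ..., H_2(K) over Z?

H_0 = Z,  H_1 = Z,  H_2 = 0.

Take the total order a < b < c < d < e < f on the vertex set. Then K (dimension 2) consists of the simplices:

  0-simplices (6): a, b, c, d, e, f
  1-simplices (12): ab, ac, ad, ae, af, bd, be, bf, cd, cf, df, ef
  2-simplices (6): abd, acd, acf, aef, bdf, bef

so the chain groups are C_0 ≅ Z^6, C_1 ≅ Z^12, C_2 ≅ Z^6.

∂_1: C_1 → C_0 maps an edge to its endpoints' difference, ∂[p,q] = q − p.
The 6×12 boundary matrix has rank 5 and Smith normal form diag(1,1,1,1,1).

The boundary map ∂_2: C_2 → C_1 maps a triangle to the signed sum of its edges. For instance
  ∂aef = ef − af + ae,
  ∂acd = cd − ad + ac.
This gives a 12×6 integer matrix of rank 6; reducing to Smith normal form yields diagonal entries (1,1,1,1,1,1).

From H_k ≅ ker(∂_k) / im(∂_{k+1}) we obtain:

  H_0: rank C_0 − rank ∂_1 = 6 − 5 = 1, and the invariant factors of ∂_1 are all 1, so H_0 = Z.
  H_1: rank ker ∂_1 − rank ∂_2 = (12 − 5) − 6 = 1, and the invariant factors of ∂_2 are all 1, so H_1 = Z.
  H_2: rank ker ∂_2 − rank ∂_3 = (6 − 6) − 0 = 0, and there is no ∂_3, so H_2 = 0.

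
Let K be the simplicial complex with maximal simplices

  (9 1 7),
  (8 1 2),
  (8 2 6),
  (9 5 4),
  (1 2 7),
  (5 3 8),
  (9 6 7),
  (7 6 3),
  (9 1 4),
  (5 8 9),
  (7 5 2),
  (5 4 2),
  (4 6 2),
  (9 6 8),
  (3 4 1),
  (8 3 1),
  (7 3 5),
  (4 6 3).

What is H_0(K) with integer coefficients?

We work with the vertex ordering 1 < 2 < 3 < 4 < 5 < 6 < 7 < 8 < 9. The simplices of K, each written with vertices in increasing order, are:

  0-simplices (9): [1], [2], [3], [4], [5], [6], [7], [8], [9]
  1-simplices (27): (27 of them)
  2-simplices (18): [1,2,7], [1,2,8], [1,3,4], [1,3,8], [1,4,9], [1,7,9], [2,4,5], [2,4,6], [2,5,7], [2,6,8], [3,4,6], [3,5,7], [3,5,8], [3,6,7], [4,5,9], [5,8,9], [6,7,9], [6,8,9]

Hence C_0 ≅ Z^9, C_1 ≅ Z^27, C_2 ≅ Z^18.

The boundary map ∂_1: C_1 → C_0 maps an edge to its endpoints' difference, ∂[p,q] = q − p. For instance
  ∂[1,7] = [7] − [1].
The resulting 9×27 matrix has rank 8, and its Smith normal form has invariant factors (1,1,1,1,1,1,1,1).

∂_2: C_2 → C_1 sends each 2-simplex [p,q,r] to [q,r] − [p,r] + [p,q]. For instance
  ∂[2,4,6] = [4,6] − [2,6] + [2,4],
  ∂[2,6,8] = [6,8] − [2,8] + [2,6].
As a 27×18 matrix over Z this has rank 17, with invariant factors (1,1,1,1,1,1,1,1,1,1,1,1,1,1,1,1,1).

From H_k ≅ ker(∂_k) / im(∂_{k+1}) we obtain:

  H_0: rank C_0 − rank ∂_1 = 9 − 8 = 1, and the invariant factors of ∂_1 are all 1, so H_0 ≅ Z.

H_0 ≅ Z.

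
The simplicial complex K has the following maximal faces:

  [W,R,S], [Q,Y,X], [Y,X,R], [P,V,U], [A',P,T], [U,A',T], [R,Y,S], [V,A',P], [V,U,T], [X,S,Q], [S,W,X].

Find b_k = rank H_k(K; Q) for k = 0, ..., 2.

b_0 = 2, b_1 = 2, b_2 = 0.

Order the vertices as P < Q < R < S < T < U < V < W < X < Y < A'. Listing each simplex with vertices in this order, K has dimension 2 with simplices:

  0-simplices (11): [P], [Q], [R], [S], [T], [U], [V], [W], [X], [Y], [A']
  1-simplices (22): [P,T], [P,U], [P,V], [P,A'], [Q,S], [Q,X], [Q,Y], [R,S], [R,W], [R,X], [R,Y], [S,W], [S,X], [S,Y], [T,U], [T,V], [T,A'], [U,V], [U,A'], [V,A'], [W,X], [X,Y]
  2-simplices (11): [P,T,A'], [P,U,V], [P,V,A'], [Q,S,X], [Q,X,Y], [R,S,W], [R,S,Y], [R,X,Y], [S,W,X], [T,U,V], [T,U,A']

giving chain groups C_0 ≅ Z^11, C_1 ≅ Z^22, C_2 ≅ Z^11.

∂_1: C_1 → C_0 maps an edge to its endpoints' difference, ∂[p,q] = q − p. For instance
  ∂[R,Y] = [Y] − [R].
The 11×22 boundary matrix has rank 9 and Smith normal form diag(1,1,1,1,1,1,1,1,1).

The boundary map ∂_2: C_2 → C_1 maps a triangle to the signed sum of its edges. For instance
  ∂[T,U,V] = [U,V] − [T,V] + [T,U],
  ∂[R,S,Y] = [S,Y] − [R,Y] + [R,S].
This gives a 22×11 integer matrix of rank 11; reducing to Smith normal form yields diagonal entries (1,1,1,1,1,1,1,1,1,1,1).

Now H_k = ker ∂_k / im ∂_{k+1}, so:

  H_0: rank C_0 − rank ∂_1 = 11 − 9 = 2, and the invariant factors of ∂_1 are all 1, so H_0 = Z^2.
  H_1: rank ker ∂_1 − rank ∂_2 = (22 − 9) − 11 = 2, and the invariant factors of ∂_2 are all 1, so H_1 = Z^2.
  H_2: rank ker ∂_2 − rank ∂_3 = (11 − 11) − 0 = 0, and there is no ∂_3, so H_2 = 0.

As a check, the Euler characteristic is 11 − 22 + 11 = 0, which agrees with 2 − 2 + 0 = 0.

Hence the Betti numbers are b_0 = 2, b_1 = 2, b_2 = 0.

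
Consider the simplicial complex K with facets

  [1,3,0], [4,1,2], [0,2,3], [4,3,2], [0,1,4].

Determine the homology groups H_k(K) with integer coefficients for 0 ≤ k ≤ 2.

H_0 = Z,  H_1 = Z,  H_2 = 0.

Order the vertices as 0 < 1 < 2 < 3 < 4. Listing each simplex with vertices in this order, K has dimension 2 with simplices:

  0-simplices (5): [0], [1], [2], [3], [4]
  1-simplices (10): [0,1], [0,2], [0,3], [0,4], [1,2], [1,3], [1,4], [2,3], [2,4], [3,4]
  2-simplices (5): [0,1,3], [0,1,4], [0,2,3], [1,2,4], [2,3,4]

so the chain groups are C_0 ≅ Z^5, C_1 ≅ Z^10, C_2 ≅ Z^5.

The boundary map ∂_1: C_1 → C_0 is given by ∂[p,q] = [q] − [p]. For instance
  ∂[0,2] = [2] − [0].
The 5×10 boundary matrix has rank 4 and Smith normal form diag(1,1,1,1).

The boundary map ∂_2: C_2 → C_1 sends each 2-simplex [p,q,r] to [q,r] − [p,r] + [p,q]. For instance
  ∂[0,2,3] = [2,3] − [0,3] + [0,2],
  ∂[2,3,4] = [3,4] − [2,4] + [2,3].
The 10×5 boundary matrix has rank 5 and Smith normal form diag(1,1,1,1,1).

Now H_k = ker ∂_k / im ∂_{k+1}, so:

  H_0: rank C_0 − rank ∂_1 = 5 − 4 = 1, and the invariant factors of ∂_1 are all 1, so H_0 = Z.
  H_1: rank ker ∂_1 − rank ∂_2 = (10 − 4) − 5 = 1, and the invariant factors of ∂_2 are all 1, so H_1 = Z.
  H_2: rank ker ∂_2 − rank ∂_3 = (5 − 5) − 0 = 0, and there is no ∂_3, so H_2 = 0.

As a check, the Euler characteristic is 5 − 10 + 5 = 0, which agrees with 1 − 1 + 0 = 0.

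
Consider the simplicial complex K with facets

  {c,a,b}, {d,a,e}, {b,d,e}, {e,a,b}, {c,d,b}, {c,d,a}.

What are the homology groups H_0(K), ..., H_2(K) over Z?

H_0 = Z,  H_1 = 0,  H_2 = Z.

We work with the vertex ordering a < b < c < d < e. The simplices of K, each written with vertices in increasing order, are:

  0-simplices (5): a, b, c, d, e
  1-simplices (9): ab, ac, ad, ae, bc, bd, be, cd, de
  2-simplices (6): abc, abe, acd, ade, bcd, bde

Hence C_0 ≅ Z^5, C_1 ≅ Z^9, C_2 ≅ Z^6.

Boundary ∂_1: C_1 → C_0 sends each edge [p,q] (with p < q) to q − p. For instance
  ∂be = e − b.
The 5×9 boundary matrix has rank 4 and Smith normal form diag(1,1,1,1).

The boundary map ∂_2: C_2 → C_1 maps a triangle to the signed sum of its edges. For instance
  ∂bde = de − be + bd,
  ∂acd = cd − ad + ac.
This gives a 9×6 integer matrix of rank 5; reducing to Smith normal form yields diagonal entries (1,1,1,1,1).

Computing H_k = (kernel of ∂_k) / (image of ∂_{k+1}):

  H_0: rank C_0 − rank ∂_1 = 5 − 4 = 1, and the invariant factors of ∂_1 are all 1, so H_0 ≅ Z.
  H_1: rank ker ∂_1 − rank ∂_2 = (9 − 4) − 5 = 0, and the invariant factors of ∂_2 are all 1, so H_1 ≅ 0.
  H_2: rank ker ∂_2 − rank ∂_3 = (6 − 5) − 0 = 1, and there is no ∂_3, so H_2 ≅ Z.

As a check, the Euler characteristic is 5 − 9 + 6 = 2, which agrees with 1 − 0 + 1 = 2.
(K is a triangulation of the 2-sphere S^2.)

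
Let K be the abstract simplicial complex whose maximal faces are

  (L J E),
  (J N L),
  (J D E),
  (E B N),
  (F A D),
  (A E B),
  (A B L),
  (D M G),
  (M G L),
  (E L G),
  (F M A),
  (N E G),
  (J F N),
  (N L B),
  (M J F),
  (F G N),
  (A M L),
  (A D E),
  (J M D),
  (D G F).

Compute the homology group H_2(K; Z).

We work with the vertex ordering A < B < D < E < F < G < J < L < M < N. The simplices of K, each written with vertices in increasing order, are:

  0-simplices (10): A, B, D, E, F, G, J, L, M, N
  1-simplices (30): AB, AD, AE, AF, AL, AM, BE, BL, BN, DE, DF, DG, DJ, DM, EG, EJ, EL, EN, FG, FJ, FM, FN, GL, GM, GN, JL, JM, JN, LM, LN
  2-simplices (20): ABE, ABL, ADE, ADF, AFM, ALM, BEN, BLN, DEJ, DFG, DGM, DJM, EGL, EGN, EJL, FGN, FJM, FJN, GLM, JLN

so the chain groups are C_0 ≅ Z^10, C_1 ≅ Z^30, C_2 ≅ Z^20.

The boundary map ∂_1: C_1 → C_0 maps an edge to its endpoints' difference, ∂[p,q] = q − p.
The resulting 10×30 matrix has rank 9, and its Smith normal form has invariant factors (1,1,1,1,1,1,1,1,1).

∂_2: C_2 → C_1 sends each 2-simplex [p,q,r] to [q,r] − [p,r] + [p,q]. For instance
  ∂AFM = FM − AM + AF,
  ∂JLN = LN − JN + JL.
As a 30×20 matrix over Z this has rank 20, with invariant factors (1,1,1,1,1,1,1,1,1,1,1,1,1,1,1,1,1,1,1,2).

Now H_k = ker ∂_k / im ∂_{k+1}, so:

  H_2: rank ker ∂_2 − rank ∂_3 = (20 − 20) − 0 = 0, and there is no ∂_3, so H_2 ≅ 0.

H_2 ≅ 0.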